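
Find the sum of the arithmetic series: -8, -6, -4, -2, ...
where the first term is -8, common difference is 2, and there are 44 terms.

Sₙ = n/2 × (first + last)
Last term = a + (n-1)d = -8 + (44-1)×2 = 78
S_44 = 44/2 × (-8 + 78)
S_44 = 44/2 × 70 = 1540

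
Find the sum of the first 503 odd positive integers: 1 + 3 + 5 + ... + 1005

Sum of first n odd numbers = n²
= 503²
= 253009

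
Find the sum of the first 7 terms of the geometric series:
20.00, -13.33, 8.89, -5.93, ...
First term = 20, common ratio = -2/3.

Sₙ = a(1 - rⁿ) / (1 - r)
S_7 = 20(1 - (-2/3)^7) / (1 - (-2/3))
S_7 = 20(1 - (-128/2187)) / (5/3)
S_7 = 9260/729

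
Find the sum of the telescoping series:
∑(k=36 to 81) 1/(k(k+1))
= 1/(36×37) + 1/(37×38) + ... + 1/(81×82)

Partial fractions: 1/(k(k+1)) = 1/k - 1/(k+1)
The series telescopes:
= (1/36 - 1/37) + (1/37 - 1/38) + ... + (1/81 - 1/82)
= 1/36 - 1/82
= 23/1476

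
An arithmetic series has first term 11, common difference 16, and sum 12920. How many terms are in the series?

Using S = n/2 × [2a + (n-1)d]
12920 = n/2 × [2(11) + (n-1)(16)]
12920 = n/2 × [22 + 16n - 16]
25840 = n × [6 + 16n]
16n² + (6)n - 25840 = 0
Discriminant: Δ = (6)² - 4(16)(-25840) = 36 + 1653760 = 1653796
√Δ = 1286
n = [-(6) + √Δ] / (2·16) = (-6 + 1286) / 32 = 1280 / 32 = 40
(The negative root is discarded since n must be a positive integer.)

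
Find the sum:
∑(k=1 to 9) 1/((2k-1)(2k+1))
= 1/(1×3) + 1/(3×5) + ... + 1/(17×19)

Partial fractions: 1/((2k-1)(2k+1)) = (1/2)[1/(2k-1) - 1/(2k+1)]
The series telescopes:
= (1/2)[1/1 - 1/19]
= 9/19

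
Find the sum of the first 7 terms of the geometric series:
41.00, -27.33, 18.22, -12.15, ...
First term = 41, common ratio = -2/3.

Sₙ = a(1 - rⁿ) / (1 - r)
S_7 = 41(1 - (-2/3)^7) / (1 - (-2/3))
S_7 = 41(1 - (-128/2187)) / (5/3)
S_7 = 18983/729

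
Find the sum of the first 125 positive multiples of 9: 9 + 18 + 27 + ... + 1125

Factor out 9: = 9(1 + 2 + ... + 125) = 9 × n(n+1)/2
= 9 × 125×126/2
= 9 × 7875
= 70875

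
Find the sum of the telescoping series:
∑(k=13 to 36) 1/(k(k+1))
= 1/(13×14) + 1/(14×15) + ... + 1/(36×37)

Partial fractions: 1/(k(k+1)) = 1/k - 1/(k+1)
The series telescopes:
= (1/13 - 1/14) + (1/14 - 1/15) + ... + (1/36 - 1/37)
= 1/13 - 1/37
= 24/481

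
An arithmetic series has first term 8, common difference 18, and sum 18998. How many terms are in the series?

Using S = n/2 × [2a + (n-1)d]
18998 = n/2 × [2(8) + (n-1)(18)]
18998 = n/2 × [16 + 18n - 18]
37996 = n × [-2 + 18n]
18n² + (-2)n - 37996 = 0
Discriminant: Δ = (-2)² - 4(18)(-37996) = 4 + 2735712 = 2735716
√Δ = 1654
n = [-(-2) + √Δ] / (2·18) = (2 + 1654) / 36 = 1656 / 36 = 46
(The negative root is discarded since n must be a positive integer.)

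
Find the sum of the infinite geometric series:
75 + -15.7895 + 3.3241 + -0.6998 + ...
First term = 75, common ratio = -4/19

For |r| < 1, S = a / (1 - r)
S = 75 / (1 - (-4/19))
S = 75 / (23/19)
S = 1425/23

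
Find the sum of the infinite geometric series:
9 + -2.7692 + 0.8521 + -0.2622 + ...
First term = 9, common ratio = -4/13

For |r| < 1, S = a / (1 - r)
S = 9 / (1 - (-4/13))
S = 9 / (17/13)
S = 117/17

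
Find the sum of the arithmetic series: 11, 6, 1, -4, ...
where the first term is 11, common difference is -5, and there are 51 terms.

Sₙ = n/2 × (first + last)
Last term = a + (n-1)d = 11 + (51-1)×(-5) = -239
S_51 = 51/2 × (11 + (-239))
S_51 = 51/2 × (-228) = -5814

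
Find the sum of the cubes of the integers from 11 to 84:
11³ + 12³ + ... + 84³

Use ∑_{k=1}^{n} k³ = [n(n+1)/2]², then subtract the first 10 terms.
∑_{k=1}^{84} k³ = [84×85/2]² = 3570² = 12744900
∑_{k=1}^{10} k³ = [10×11/2]² = 55² = 3025
∑_{k=11}^{84} k³ = 12744900 - 3025 = 12741875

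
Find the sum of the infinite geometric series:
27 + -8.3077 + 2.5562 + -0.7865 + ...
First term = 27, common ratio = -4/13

For |r| < 1, S = a / (1 - r)
S = 27 / (1 - (-4/13))
S = 27 / (17/13)
S = 351/17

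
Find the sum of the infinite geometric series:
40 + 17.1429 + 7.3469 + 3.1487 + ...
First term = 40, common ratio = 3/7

For |r| < 1, S = a / (1 - r)
S = 40 / (1 - (3/7))
S = 40 / (4/7)
S = 70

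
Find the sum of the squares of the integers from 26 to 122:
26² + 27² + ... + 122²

Use ∑_{k=1}^{n} k² = n(n+1)(2n+1)/6, then subtract the first 25 terms.
∑_{k=1}^{122} k² = 122×123×245/6 = 612745
∑_{k=1}^{25} k² = 25×26×51/6 = 5525
∑_{k=26}^{122} k² = 612745 - 5525 = 607220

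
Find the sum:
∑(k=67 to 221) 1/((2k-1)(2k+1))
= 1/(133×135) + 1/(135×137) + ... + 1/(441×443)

Partial fractions: 1/((2k-1)(2k+1)) = (1/2)[1/(2k-1) - 1/(2k+1)]
The series telescopes:
= (1/2)[1/133 - 1/443]
= 155/58919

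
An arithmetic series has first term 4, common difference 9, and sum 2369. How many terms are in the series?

Using S = n/2 × [2a + (n-1)d]
2369 = n/2 × [2(4) + (n-1)(9)]
2369 = n/2 × [8 + 9n - 9]
4738 = n × [-1 + 9n]
9n² + (-1)n - 4738 = 0
Discriminant: Δ = (-1)² - 4(9)(-4738) = 1 + 170568 = 170569
√Δ = 413
n = [-(-1) + √Δ] / (2·9) = (1 + 413) / 18 = 414 / 18 = 23
(The negative root is discarded since n must be a positive integer.)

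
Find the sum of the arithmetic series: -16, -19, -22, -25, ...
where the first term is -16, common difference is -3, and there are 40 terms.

Sₙ = n/2 × (first + last)
Last term = a + (n-1)d = -16 + (40-1)×(-3) = -133
S_40 = 40/2 × (-16 + (-133))
S_40 = 40/2 × (-149) = -2980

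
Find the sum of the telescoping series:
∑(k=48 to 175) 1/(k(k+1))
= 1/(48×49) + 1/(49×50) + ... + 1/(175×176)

Partial fractions: 1/(k(k+1)) = 1/k - 1/(k+1)
The series telescopes:
= (1/48 - 1/49) + (1/49 - 1/50) + ... + (1/175 - 1/176)
= 1/48 - 1/176
= 1/66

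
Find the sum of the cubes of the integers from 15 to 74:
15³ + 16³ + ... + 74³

Use ∑_{k=1}^{n} k³ = [n(n+1)/2]², then subtract the first 14 terms.
∑_{k=1}^{74} k³ = [74×75/2]² = 2775² = 7700625
∑_{k=1}^{14} k³ = [14×15/2]² = 105² = 11025
∑_{k=15}^{74} k³ = 7700625 - 11025 = 7689600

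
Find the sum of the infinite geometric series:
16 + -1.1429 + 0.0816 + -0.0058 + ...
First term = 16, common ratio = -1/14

For |r| < 1, S = a / (1 - r)
S = 16 / (1 - (-1/14))
S = 16 / (15/14)
S = 224/15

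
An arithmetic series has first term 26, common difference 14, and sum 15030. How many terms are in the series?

Using S = n/2 × [2a + (n-1)d]
15030 = n/2 × [2(26) + (n-1)(14)]
15030 = n/2 × [52 + 14n - 14]
30060 = n × [38 + 14n]
14n² + (38)n - 30060 = 0
Discriminant: Δ = (38)² - 4(14)(-30060) = 1444 + 1683360 = 1684804
√Δ = 1298
n = [-(38) + √Δ] / (2·14) = (-38 + 1298) / 28 = 1260 / 28 = 45
(The negative root is discarded since n must be a positive integer.)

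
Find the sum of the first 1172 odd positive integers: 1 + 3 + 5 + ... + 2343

Sum of first n odd numbers = n²
= 1172²
= 1373584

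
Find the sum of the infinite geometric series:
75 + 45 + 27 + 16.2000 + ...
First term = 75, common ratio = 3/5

For |r| < 1, S = a / (1 - r)
S = 75 / (1 - (3/5))
S = 75 / (2/5)
S = 375/2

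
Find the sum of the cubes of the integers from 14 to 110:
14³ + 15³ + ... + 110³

Use ∑_{k=1}^{n} k³ = [n(n+1)/2]², then subtract the first 13 terms.
∑_{k=1}^{110} k³ = [110×111/2]² = 6105² = 37271025
∑_{k=1}^{13} k³ = [13×14/2]² = 91² = 8281
∑_{k=14}^{110} k³ = 37271025 - 8281 = 37262744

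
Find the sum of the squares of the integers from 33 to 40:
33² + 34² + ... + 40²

Use ∑_{k=1}^{n} k² = n(n+1)(2n+1)/6, then subtract the first 32 terms.
∑_{k=1}^{40} k² = 40×41×81/6 = 22140
∑_{k=1}^{32} k² = 32×33×65/6 = 11440
∑_{k=33}^{40} k² = 22140 - 11440 = 10700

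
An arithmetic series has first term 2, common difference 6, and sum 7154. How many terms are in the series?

Using S = n/2 × [2a + (n-1)d]
7154 = n/2 × [2(2) + (n-1)(6)]
7154 = n/2 × [4 + 6n - 6]
14308 = n × [-2 + 6n]
6n² + (-2)n - 14308 = 0
Discriminant: Δ = (-2)² - 4(6)(-14308) = 4 + 343392 = 343396
√Δ = 586
n = [-(-2) + √Δ] / (2·6) = (2 + 586) / 12 = 588 / 12 = 49
(The negative root is discarded since n must be a positive integer.)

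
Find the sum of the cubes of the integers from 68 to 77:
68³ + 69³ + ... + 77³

Use ∑_{k=1}^{n} k³ = [n(n+1)/2]², then subtract the first 67 terms.
∑_{k=1}^{77} k³ = [77×78/2]² = 3003² = 9018009
∑_{k=1}^{67} k³ = [67×68/2]² = 2278² = 5189284
∑_{k=68}^{77} k³ = 9018009 - 5189284 = 3828725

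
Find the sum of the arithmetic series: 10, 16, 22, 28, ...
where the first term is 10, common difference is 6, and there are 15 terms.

Sₙ = n/2 × (first + last)
Last term = a + (n-1)d = 10 + (15-1)×6 = 94
S_15 = 15/2 × (10 + 94)
S_15 = 15/2 × 104 = 780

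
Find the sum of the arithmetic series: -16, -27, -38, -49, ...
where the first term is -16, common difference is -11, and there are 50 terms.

Sₙ = n/2 × (first + last)
Last term = a + (n-1)d = -16 + (50-1)×(-11) = -555
S_50 = 50/2 × (-16 + (-555))
S_50 = 50/2 × (-571) = -14275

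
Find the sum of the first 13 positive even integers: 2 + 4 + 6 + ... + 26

Sum of first n even numbers = n(n+1)
= 13×14
= 182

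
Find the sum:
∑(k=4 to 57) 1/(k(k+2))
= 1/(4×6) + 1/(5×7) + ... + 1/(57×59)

Partial fractions: 1/(k(k+2)) = (1/2)[1/k - 1/(k+2)]
Telescoping leaves the first two and last two terms:
= (1/2)[1/4 + 1/5 - 1/58 - 1/59]
= 14229/68440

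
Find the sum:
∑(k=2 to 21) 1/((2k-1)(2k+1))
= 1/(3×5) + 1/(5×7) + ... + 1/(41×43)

Partial fractions: 1/((2k-1)(2k+1)) = (1/2)[1/(2k-1) - 1/(2k+1)]
The series telescopes:
= (1/2)[1/3 - 1/43]
= 20/129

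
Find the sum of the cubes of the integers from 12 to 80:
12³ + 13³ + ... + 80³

Use ∑_{k=1}^{n} k³ = [n(n+1)/2]², then subtract the first 11 terms.
∑_{k=1}^{80} k³ = [80×81/2]² = 3240² = 10497600
∑_{k=1}^{11} k³ = [11×12/2]² = 66² = 4356
∑_{k=12}^{80} k³ = 10497600 - 4356 = 10493244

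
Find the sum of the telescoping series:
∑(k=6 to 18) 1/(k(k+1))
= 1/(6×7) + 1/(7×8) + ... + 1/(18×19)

Partial fractions: 1/(k(k+1)) = 1/k - 1/(k+1)
The series telescopes:
= (1/6 - 1/7) + (1/7 - 1/8) + ... + (1/18 - 1/19)
= 1/6 - 1/19
= 13/114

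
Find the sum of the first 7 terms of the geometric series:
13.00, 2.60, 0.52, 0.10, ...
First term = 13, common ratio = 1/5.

Sₙ = a(1 - rⁿ) / (1 - r)
S_7 = 13(1 - (1/5)^7) / (1 - (1/5))
S_7 = 13(1 - (1/78125)) / (4/5)
S_7 = 253903/15625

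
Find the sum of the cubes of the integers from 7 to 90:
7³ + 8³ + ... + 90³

Use ∑_{k=1}^{n} k³ = [n(n+1)/2]², then subtract the first 6 terms.
∑_{k=1}^{90} k³ = [90×91/2]² = 4095² = 16769025
∑_{k=1}^{6} k³ = [6×7/2]² = 21² = 441
∑_{k=7}^{90} k³ = 16769025 - 441 = 16768584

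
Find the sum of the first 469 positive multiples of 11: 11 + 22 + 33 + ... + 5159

Factor out 11: = 11(1 + 2 + ... + 469) = 11 × n(n+1)/2
= 11 × 469×470/2
= 11 × 110215
= 1212365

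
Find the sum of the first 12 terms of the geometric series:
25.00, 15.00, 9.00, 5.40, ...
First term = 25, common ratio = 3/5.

Sₙ = a(1 - rⁿ) / (1 - r)
S_12 = 25(1 - (3/5)^12) / (1 - (3/5))
S_12 = 25(1 - (531441/244140625)) / (2/5)
S_12 = 121804592/1953125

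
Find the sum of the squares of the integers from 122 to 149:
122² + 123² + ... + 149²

Use ∑_{k=1}^{n} k² = n(n+1)(2n+1)/6, then subtract the first 121 terms.
∑_{k=1}^{149} k² = 149×150×299/6 = 1113775
∑_{k=1}^{121} k² = 121×122×243/6 = 597861
∑_{k=122}^{149} k² = 1113775 - 597861 = 515914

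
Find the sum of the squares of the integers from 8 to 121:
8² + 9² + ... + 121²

Use ∑_{k=1}^{n} k² = n(n+1)(2n+1)/6, then subtract the first 7 terms.
∑_{k=1}^{121} k² = 121×122×243/6 = 597861
∑_{k=1}^{7} k² = 7×8×15/6 = 140
∑_{k=8}^{121} k² = 597861 - 140 = 597721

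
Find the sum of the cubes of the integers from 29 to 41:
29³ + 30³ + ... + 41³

Use ∑_{k=1}^{n} k³ = [n(n+1)/2]², then subtract the first 28 terms.
∑_{k=1}^{41} k³ = [41×42/2]² = 861² = 741321
∑_{k=1}^{28} k³ = [28×29/2]² = 406² = 164836
∑_{k=29}^{41} k³ = 741321 - 164836 = 576485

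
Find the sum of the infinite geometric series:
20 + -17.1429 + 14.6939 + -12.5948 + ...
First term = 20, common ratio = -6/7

For |r| < 1, S = a / (1 - r)
S = 20 / (1 - (-6/7))
S = 20 / (13/7)
S = 140/13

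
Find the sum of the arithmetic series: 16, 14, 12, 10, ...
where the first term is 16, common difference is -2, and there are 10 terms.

Sₙ = n/2 × (first + last)
Last term = a + (n-1)d = 16 + (10-1)×(-2) = -2
S_10 = 10/2 × (16 + (-2))
S_10 = 10/2 × 14 = 70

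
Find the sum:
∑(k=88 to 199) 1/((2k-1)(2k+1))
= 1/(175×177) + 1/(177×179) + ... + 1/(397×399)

Partial fractions: 1/((2k-1)(2k+1)) = (1/2)[1/(2k-1) - 1/(2k+1)]
The series telescopes:
= (1/2)[1/175 - 1/399]
= 16/9975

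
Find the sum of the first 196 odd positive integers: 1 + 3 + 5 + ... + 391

Sum of first n odd numbers = n²
= 196²
= 38416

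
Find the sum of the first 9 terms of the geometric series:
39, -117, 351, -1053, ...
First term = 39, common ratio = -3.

Sₙ = a(1 - rⁿ) / (1 - r)
S_9 = 39(1 - (-3)^9) / (1 - (-3))
S_9 = 39(1 - (-19683)) / (4)
S_9 = 191919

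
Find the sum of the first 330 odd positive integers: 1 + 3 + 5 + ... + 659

Sum of first n odd numbers = n²
= 330²
= 108900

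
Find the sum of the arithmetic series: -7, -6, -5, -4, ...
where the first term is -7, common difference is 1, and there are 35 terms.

Sₙ = n/2 × (first + last)
Last term = a + (n-1)d = -7 + (35-1)×1 = 27
S_35 = 35/2 × (-7 + 27)
S_35 = 35/2 × 20 = 350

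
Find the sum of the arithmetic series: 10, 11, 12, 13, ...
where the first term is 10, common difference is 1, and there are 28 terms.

Sₙ = n/2 × (first + last)
Last term = a + (n-1)d = 10 + (28-1)×1 = 37
S_28 = 28/2 × (10 + 37)
S_28 = 28/2 × 47 = 658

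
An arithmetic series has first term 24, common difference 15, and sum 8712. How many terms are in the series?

Using S = n/2 × [2a + (n-1)d]
8712 = n/2 × [2(24) + (n-1)(15)]
8712 = n/2 × [48 + 15n - 15]
17424 = n × [33 + 15n]
15n² + (33)n - 17424 = 0
Discriminant: Δ = (33)² - 4(15)(-17424) = 1089 + 1045440 = 1046529
√Δ = 1023
n = [-(33) + √Δ] / (2·15) = (-33 + 1023) / 30 = 990 / 30 = 33
(The negative root is discarded since n must be a positive integer.)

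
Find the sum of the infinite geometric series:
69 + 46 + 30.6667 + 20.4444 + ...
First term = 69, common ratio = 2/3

For |r| < 1, S = a / (1 - r)
S = 69 / (1 - (2/3))
S = 69 / (1/3)
S = 207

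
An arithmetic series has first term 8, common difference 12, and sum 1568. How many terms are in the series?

Using S = n/2 × [2a + (n-1)d]
1568 = n/2 × [2(8) + (n-1)(12)]
1568 = n/2 × [16 + 12n - 12]
3136 = n × [4 + 12n]
12n² + (4)n - 3136 = 0
Discriminant: Δ = (4)² - 4(12)(-3136) = 16 + 150528 = 150544
√Δ = 388
n = [-(4) + √Δ] / (2·12) = (-4 + 388) / 24 = 384 / 24 = 16
(The negative root is discarded since n must be a positive integer.)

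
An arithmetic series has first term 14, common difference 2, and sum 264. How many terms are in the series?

Using S = n/2 × [2a + (n-1)d]
264 = n/2 × [2(14) + (n-1)(2)]
264 = n/2 × [28 + 2n - 2]
528 = n × [26 + 2n]
2n² + (26)n - 528 = 0
Discriminant: Δ = (26)² - 4(2)(-528) = 676 + 4224 = 4900
√Δ = 70
n = [-(26) + √Δ] / (2·2) = (-26 + 70) / 4 = 44 / 4 = 11
(The negative root is discarded since n must be a positive integer.)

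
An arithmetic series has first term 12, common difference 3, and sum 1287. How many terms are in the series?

Using S = n/2 × [2a + (n-1)d]
1287 = n/2 × [2(12) + (n-1)(3)]
1287 = n/2 × [24 + 3n - 3]
2574 = n × [21 + 3n]
3n² + (21)n - 2574 = 0
Discriminant: Δ = (21)² - 4(3)(-2574) = 441 + 30888 = 31329
√Δ = 177
n = [-(21) + √Δ] / (2·3) = (-21 + 177) / 6 = 156 / 6 = 26
(The negative root is discarded since n must be a positive integer.)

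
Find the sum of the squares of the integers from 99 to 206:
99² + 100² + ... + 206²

Use ∑_{k=1}^{n} k² = n(n+1)(2n+1)/6, then subtract the first 98 terms.
∑_{k=1}^{206} k² = 206×207×413/6 = 2935191
∑_{k=1}^{98} k² = 98×99×197/6 = 318549
∑_{k=99}^{206} k² = 2935191 - 318549 = 2616642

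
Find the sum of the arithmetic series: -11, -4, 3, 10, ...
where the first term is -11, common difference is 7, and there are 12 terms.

Sₙ = n/2 × (first + last)
Last term = a + (n-1)d = -11 + (12-1)×7 = 66
S_12 = 12/2 × (-11 + 66)
S_12 = 12/2 × 55 = 330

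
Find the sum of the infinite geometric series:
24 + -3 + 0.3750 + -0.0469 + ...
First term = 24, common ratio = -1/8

For |r| < 1, S = a / (1 - r)
S = 24 / (1 - (-1/8))
S = 24 / (9/8)
S = 64/3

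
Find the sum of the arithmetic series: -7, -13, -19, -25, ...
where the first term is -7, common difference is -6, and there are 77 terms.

Sₙ = n/2 × (first + last)
Last term = a + (n-1)d = -7 + (77-1)×(-6) = -463
S_77 = 77/2 × (-7 + (-463))
S_77 = 77/2 × (-470) = -18095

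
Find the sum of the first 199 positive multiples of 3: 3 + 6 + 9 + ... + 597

Factor out 3: = 3(1 + 2 + ... + 199) = 3 × n(n+1)/2
= 3 × 199×200/2
= 3 × 19900
= 59700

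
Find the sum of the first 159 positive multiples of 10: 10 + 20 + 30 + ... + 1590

Factor out 10: = 10(1 + 2 + ... + 159) = 10 × n(n+1)/2
= 10 × 159×160/2
= 10 × 12720
= 127200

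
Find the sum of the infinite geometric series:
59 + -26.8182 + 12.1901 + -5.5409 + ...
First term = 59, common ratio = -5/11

For |r| < 1, S = a / (1 - r)
S = 59 / (1 - (-5/11))
S = 59 / (16/11)
S = 649/16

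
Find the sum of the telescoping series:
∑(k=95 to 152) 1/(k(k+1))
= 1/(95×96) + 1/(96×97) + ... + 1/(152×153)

Partial fractions: 1/(k(k+1)) = 1/k - 1/(k+1)
The series telescopes:
= (1/95 - 1/96) + (1/96 - 1/97) + ... + (1/152 - 1/153)
= 1/95 - 1/153
= 58/14535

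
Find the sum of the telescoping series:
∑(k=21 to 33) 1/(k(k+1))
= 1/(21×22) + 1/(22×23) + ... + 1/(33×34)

Partial fractions: 1/(k(k+1)) = 1/k - 1/(k+1)
The series telescopes:
= (1/21 - 1/22) + (1/22 - 1/23) + ... + (1/33 - 1/34)
= 1/21 - 1/34
= 13/714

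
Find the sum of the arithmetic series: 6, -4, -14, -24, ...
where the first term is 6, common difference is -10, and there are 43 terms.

Sₙ = n/2 × (first + last)
Last term = a + (n-1)d = 6 + (43-1)×(-10) = -414
S_43 = 43/2 × (6 + (-414))
S_43 = 43/2 × (-408) = -8772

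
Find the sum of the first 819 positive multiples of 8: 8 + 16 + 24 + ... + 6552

Factor out 8: = 8(1 + 2 + ... + 819) = 8 × n(n+1)/2
= 8 × 819×820/2
= 8 × 335790
= 2686320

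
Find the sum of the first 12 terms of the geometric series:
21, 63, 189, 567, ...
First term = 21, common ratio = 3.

Sₙ = a(1 - rⁿ) / (1 - r)
S_12 = 21(1 - 3^12) / (1 - 3)
S_12 = 21(1 - 531441) / (-2)
S_12 = 5580120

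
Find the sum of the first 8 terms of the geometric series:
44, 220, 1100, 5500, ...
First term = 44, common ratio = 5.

Sₙ = a(1 - rⁿ) / (1 - r)
S_8 = 44(1 - 5^8) / (1 - 5)
S_8 = 44(1 - 390625) / (-4)
S_8 = 4296864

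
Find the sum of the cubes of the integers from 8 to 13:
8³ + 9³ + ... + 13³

Use ∑_{k=1}^{n} k³ = [n(n+1)/2]², then subtract the first 7 terms.
∑_{k=1}^{13} k³ = [13×14/2]² = 91² = 8281
∑_{k=1}^{7} k³ = [7×8/2]² = 28² = 784
∑_{k=8}^{13} k³ = 8281 - 784 = 7497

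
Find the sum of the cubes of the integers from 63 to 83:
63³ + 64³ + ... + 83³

Use ∑_{k=1}^{n} k³ = [n(n+1)/2]², then subtract the first 62 terms.
∑_{k=1}^{83} k³ = [83×84/2]² = 3486² = 12152196
∑_{k=1}^{62} k³ = [62×63/2]² = 1953² = 3814209
∑_{k=63}^{83} k³ = 12152196 - 3814209 = 8337987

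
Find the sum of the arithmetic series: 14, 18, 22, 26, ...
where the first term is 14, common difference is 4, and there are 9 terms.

Sₙ = n/2 × (first + last)
Last term = a + (n-1)d = 14 + (9-1)×4 = 46
S_9 = 9/2 × (14 + 46)
S_9 = 9/2 × 60 = 270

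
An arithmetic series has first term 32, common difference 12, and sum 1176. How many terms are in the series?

Using S = n/2 × [2a + (n-1)d]
1176 = n/2 × [2(32) + (n-1)(12)]
1176 = n/2 × [64 + 12n - 12]
2352 = n × [52 + 12n]
12n² + (52)n - 2352 = 0
Discriminant: Δ = (52)² - 4(12)(-2352) = 2704 + 112896 = 115600
√Δ = 340
n = [-(52) + √Δ] / (2·12) = (-52 + 340) / 24 = 288 / 24 = 12
(The negative root is discarded since n must be a positive integer.)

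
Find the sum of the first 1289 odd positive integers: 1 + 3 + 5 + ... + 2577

Sum of first n odd numbers = n²
= 1289²
= 1661521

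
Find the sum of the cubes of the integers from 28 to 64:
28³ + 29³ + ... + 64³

Use ∑_{k=1}^{n} k³ = [n(n+1)/2]², then subtract the first 27 terms.
∑_{k=1}^{64} k³ = [64×65/2]² = 2080² = 4326400
∑_{k=1}^{27} k³ = [27×28/2]² = 378² = 142884
∑_{k=28}^{64} k³ = 4326400 - 142884 = 4183516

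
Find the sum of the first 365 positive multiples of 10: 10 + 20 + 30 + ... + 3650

Factor out 10: = 10(1 + 2 + ... + 365) = 10 × n(n+1)/2
= 10 × 365×366/2
= 10 × 66795
= 667950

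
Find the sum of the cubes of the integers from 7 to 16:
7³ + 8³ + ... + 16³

Use ∑_{k=1}^{n} k³ = [n(n+1)/2]², then subtract the first 6 terms.
∑_{k=1}^{16} k³ = [16×17/2]² = 136² = 18496
∑_{k=1}^{6} k³ = [6×7/2]² = 21² = 441
∑_{k=7}^{16} k³ = 18496 - 441 = 18055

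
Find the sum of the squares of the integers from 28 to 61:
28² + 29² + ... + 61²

Use ∑_{k=1}^{n} k² = n(n+1)(2n+1)/6, then subtract the first 27 terms.
∑_{k=1}^{61} k² = 61×62×123/6 = 77531
∑_{k=1}^{27} k² = 27×28×55/6 = 6930
∑_{k=28}^{61} k² = 77531 - 6930 = 70601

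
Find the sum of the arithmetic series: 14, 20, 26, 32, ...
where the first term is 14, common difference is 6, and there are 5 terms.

Sₙ = n/2 × (first + last)
Last term = a + (n-1)d = 14 + (5-1)×6 = 38
S_5 = 5/2 × (14 + 38)
S_5 = 5/2 × 52 = 130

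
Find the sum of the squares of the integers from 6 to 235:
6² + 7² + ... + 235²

Use ∑_{k=1}^{n} k² = n(n+1)(2n+1)/6, then subtract the first 5 terms.
∑_{k=1}^{235} k² = 235×236×471/6 = 4353610
∑_{k=1}^{5} k² = 5×6×11/6 = 55
∑_{k=6}^{235} k² = 4353610 - 55 = 4353555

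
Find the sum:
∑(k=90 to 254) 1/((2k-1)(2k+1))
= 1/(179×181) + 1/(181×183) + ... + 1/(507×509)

Partial fractions: 1/((2k-1)(2k+1)) = (1/2)[1/(2k-1) - 1/(2k+1)]
The series telescopes:
= (1/2)[1/179 - 1/509]
= 165/91111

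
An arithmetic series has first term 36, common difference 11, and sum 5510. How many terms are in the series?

Using S = n/2 × [2a + (n-1)d]
5510 = n/2 × [2(36) + (n-1)(11)]
5510 = n/2 × [72 + 11n - 11]
11020 = n × [61 + 11n]
11n² + (61)n - 11020 = 0
Discriminant: Δ = (61)² - 4(11)(-11020) = 3721 + 484880 = 488601
√Δ = 699
n = [-(61) + √Δ] / (2·11) = (-61 + 699) / 22 = 638 / 22 = 29
(The negative root is discarded since n must be a positive integer.)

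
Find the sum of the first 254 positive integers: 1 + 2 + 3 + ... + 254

Formula: ∑k = n(n+1)/2
= 254×255/2
= 64770/2
= 32385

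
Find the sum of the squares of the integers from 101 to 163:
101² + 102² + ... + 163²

Use ∑_{k=1}^{n} k² = n(n+1)(2n+1)/6, then subtract the first 100 terms.
∑_{k=1}^{163} k² = 163×164×327/6 = 1456894
∑_{k=1}^{100} k² = 100×101×201/6 = 338350
∑_{k=101}^{163} k² = 1456894 - 338350 = 1118544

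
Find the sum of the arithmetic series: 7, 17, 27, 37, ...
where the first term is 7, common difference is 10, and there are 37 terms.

Sₙ = n/2 × (first + last)
Last term = a + (n-1)d = 7 + (37-1)×10 = 367
S_37 = 37/2 × (7 + 367)
S_37 = 37/2 × 374 = 6919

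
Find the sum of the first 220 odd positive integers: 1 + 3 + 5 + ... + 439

Sum of first n odd numbers = n²
= 220²
= 48400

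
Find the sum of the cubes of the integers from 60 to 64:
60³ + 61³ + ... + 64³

Use ∑_{k=1}^{n} k³ = [n(n+1)/2]², then subtract the first 59 terms.
∑_{k=1}^{64} k³ = [64×65/2]² = 2080² = 4326400
∑_{k=1}^{59} k³ = [59×60/2]² = 1770² = 3132900
∑_{k=60}^{64} k³ = 4326400 - 3132900 = 1193500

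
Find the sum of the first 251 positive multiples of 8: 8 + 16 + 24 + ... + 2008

Factor out 8: = 8(1 + 2 + ... + 251) = 8 × n(n+1)/2
= 8 × 251×252/2
= 8 × 31626
= 253008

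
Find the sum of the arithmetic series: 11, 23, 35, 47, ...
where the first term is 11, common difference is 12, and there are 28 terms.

Sₙ = n/2 × (first + last)
Last term = a + (n-1)d = 11 + (28-1)×12 = 335
S_28 = 28/2 × (11 + 335)
S_28 = 28/2 × 346 = 4844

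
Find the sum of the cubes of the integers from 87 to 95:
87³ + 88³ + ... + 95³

Use ∑_{k=1}^{n} k³ = [n(n+1)/2]², then subtract the first 86 terms.
∑_{k=1}^{95} k³ = [95×96/2]² = 4560² = 20793600
∑_{k=1}^{86} k³ = [86×87/2]² = 3741² = 13995081
∑_{k=87}^{95} k³ = 20793600 - 13995081 = 6798519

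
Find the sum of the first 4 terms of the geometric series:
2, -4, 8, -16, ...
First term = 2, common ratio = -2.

Sₙ = a(1 - rⁿ) / (1 - r)
S_4 = 2(1 - (-2)^4) / (1 - (-2))
S_4 = 2(1 - 16) / (3)
S_4 = -10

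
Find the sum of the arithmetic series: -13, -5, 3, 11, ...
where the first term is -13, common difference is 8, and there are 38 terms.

Sₙ = n/2 × (first + last)
Last term = a + (n-1)d = -13 + (38-1)×8 = 283
S_38 = 38/2 × (-13 + 283)
S_38 = 38/2 × 270 = 5130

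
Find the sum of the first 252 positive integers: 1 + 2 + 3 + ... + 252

Formula: ∑k = n(n+1)/2
= 252×253/2
= 63756/2
= 31878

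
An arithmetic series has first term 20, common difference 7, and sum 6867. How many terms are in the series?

Using S = n/2 × [2a + (n-1)d]
6867 = n/2 × [2(20) + (n-1)(7)]
6867 = n/2 × [40 + 7n - 7]
13734 = n × [33 + 7n]
7n² + (33)n - 13734 = 0
Discriminant: Δ = (33)² - 4(7)(-13734) = 1089 + 384552 = 385641
√Δ = 621
n = [-(33) + √Δ] / (2·7) = (-33 + 621) / 14 = 588 / 14 = 42
(The negative root is discarded since n must be a positive integer.)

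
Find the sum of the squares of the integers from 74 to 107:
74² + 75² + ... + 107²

Use ∑_{k=1}^{n} k² = n(n+1)(2n+1)/6, then subtract the first 73 terms.
∑_{k=1}^{107} k² = 107×108×215/6 = 414090
∑_{k=1}^{73} k² = 73×74×147/6 = 132349
∑_{k=74}^{107} k² = 414090 - 132349 = 281741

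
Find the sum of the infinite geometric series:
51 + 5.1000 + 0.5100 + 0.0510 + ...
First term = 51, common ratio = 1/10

For |r| < 1, S = a / (1 - r)
S = 51 / (1 - (1/10))
S = 51 / (9/10)
S = 170/3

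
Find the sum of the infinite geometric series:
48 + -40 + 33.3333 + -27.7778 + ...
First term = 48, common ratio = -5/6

For |r| < 1, S = a / (1 - r)
S = 48 / (1 - (-5/6))
S = 48 / (11/6)
S = 288/11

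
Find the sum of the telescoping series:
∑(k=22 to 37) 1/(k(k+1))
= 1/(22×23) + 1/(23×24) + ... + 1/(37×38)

Partial fractions: 1/(k(k+1)) = 1/k - 1/(k+1)
The series telescopes:
= (1/22 - 1/23) + (1/23 - 1/24) + ... + (1/37 - 1/38)
= 1/22 - 1/38
= 4/209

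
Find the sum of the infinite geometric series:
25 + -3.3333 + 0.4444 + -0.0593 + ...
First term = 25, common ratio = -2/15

For |r| < 1, S = a / (1 - r)
S = 25 / (1 - (-2/15))
S = 25 / (17/15)
S = 375/17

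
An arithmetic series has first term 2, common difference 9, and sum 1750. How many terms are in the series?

Using S = n/2 × [2a + (n-1)d]
1750 = n/2 × [2(2) + (n-1)(9)]
1750 = n/2 × [4 + 9n - 9]
3500 = n × [-5 + 9n]
9n² + (-5)n - 3500 = 0
Discriminant: Δ = (-5)² - 4(9)(-3500) = 25 + 126000 = 126025
√Δ = 355
n = [-(-5) + √Δ] / (2·9) = (5 + 355) / 18 = 360 / 18 = 20
(The negative root is discarded since n must be a positive integer.)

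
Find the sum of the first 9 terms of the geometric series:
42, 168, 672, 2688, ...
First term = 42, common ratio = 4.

Sₙ = a(1 - rⁿ) / (1 - r)
S_9 = 42(1 - 4^9) / (1 - 4)
S_9 = 42(1 - 262144) / (-3)
S_9 = 3670002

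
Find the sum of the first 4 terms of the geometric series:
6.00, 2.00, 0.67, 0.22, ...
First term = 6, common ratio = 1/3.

Sₙ = a(1 - rⁿ) / (1 - r)
S_4 = 6(1 - (1/3)^4) / (1 - (1/3))
S_4 = 6(1 - (1/81)) / (2/3)
S_4 = 80/9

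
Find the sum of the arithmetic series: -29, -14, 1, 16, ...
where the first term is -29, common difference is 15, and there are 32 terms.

Sₙ = n/2 × (first + last)
Last term = a + (n-1)d = -29 + (32-1)×15 = 436
S_32 = 32/2 × (-29 + 436)
S_32 = 32/2 × 407 = 6512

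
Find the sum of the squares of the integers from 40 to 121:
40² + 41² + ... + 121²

Use ∑_{k=1}^{n} k² = n(n+1)(2n+1)/6, then subtract the first 39 terms.
∑_{k=1}^{121} k² = 121×122×243/6 = 597861
∑_{k=1}^{39} k² = 39×40×79/6 = 20540
∑_{k=40}^{121} k² = 597861 - 20540 = 577321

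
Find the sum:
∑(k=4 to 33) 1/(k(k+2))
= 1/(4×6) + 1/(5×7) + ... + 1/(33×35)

Partial fractions: 1/(k(k+2)) = (1/2)[1/k - 1/(k+2)]
Telescoping leaves the first two and last two terms:
= (1/2)[1/4 + 1/5 - 1/34 - 1/35]
= 933/4760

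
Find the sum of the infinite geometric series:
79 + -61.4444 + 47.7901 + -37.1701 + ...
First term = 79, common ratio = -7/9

For |r| < 1, S = a / (1 - r)
S = 79 / (1 - (-7/9))
S = 79 / (16/9)
S = 711/16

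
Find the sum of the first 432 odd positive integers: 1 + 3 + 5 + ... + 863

Sum of first n odd numbers = n²
= 432²
= 186624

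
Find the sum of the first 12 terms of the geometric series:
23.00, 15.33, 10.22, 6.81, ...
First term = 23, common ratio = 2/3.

Sₙ = a(1 - rⁿ) / (1 - r)
S_12 = 23(1 - (2/3)^12) / (1 - (2/3))
S_12 = 23(1 - (4096/531441)) / (1/3)
S_12 = 12128935/177147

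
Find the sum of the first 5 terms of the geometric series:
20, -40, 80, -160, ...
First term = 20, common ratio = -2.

Sₙ = a(1 - rⁿ) / (1 - r)
S_5 = 20(1 - (-2)^5) / (1 - (-2))
S_5 = 20(1 - (-32)) / (3)
S_5 = 220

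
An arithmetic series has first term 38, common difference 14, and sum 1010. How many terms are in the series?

Using S = n/2 × [2a + (n-1)d]
1010 = n/2 × [2(38) + (n-1)(14)]
1010 = n/2 × [76 + 14n - 14]
2020 = n × [62 + 14n]
14n² + (62)n - 2020 = 0
Discriminant: Δ = (62)² - 4(14)(-2020) = 3844 + 113120 = 116964
√Δ = 342
n = [-(62) + √Δ] / (2·14) = (-62 + 342) / 28 = 280 / 28 = 10
(The negative root is discarded since n must be a positive integer.)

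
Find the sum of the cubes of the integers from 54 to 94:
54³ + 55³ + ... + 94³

Use ∑_{k=1}^{n} k³ = [n(n+1)/2]², then subtract the first 53 terms.
∑_{k=1}^{94} k³ = [94×95/2]² = 4465² = 19936225
∑_{k=1}^{53} k³ = [53×54/2]² = 1431² = 2047761
∑_{k=54}^{94} k³ = 19936225 - 2047761 = 17888464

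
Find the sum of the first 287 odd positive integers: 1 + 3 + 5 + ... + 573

Sum of first n odd numbers = n²
= 287²
= 82369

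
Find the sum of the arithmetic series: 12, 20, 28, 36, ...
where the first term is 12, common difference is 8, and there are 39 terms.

Sₙ = n/2 × (first + last)
Last term = a + (n-1)d = 12 + (39-1)×8 = 316
S_39 = 39/2 × (12 + 316)
S_39 = 39/2 × 328 = 6396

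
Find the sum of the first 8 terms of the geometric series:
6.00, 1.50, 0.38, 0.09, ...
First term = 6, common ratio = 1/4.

Sₙ = a(1 - rⁿ) / (1 - r)
S_8 = 6(1 - (1/4)^8) / (1 - (1/4))
S_8 = 6(1 - (1/65536)) / (3/4)
S_8 = 65535/8192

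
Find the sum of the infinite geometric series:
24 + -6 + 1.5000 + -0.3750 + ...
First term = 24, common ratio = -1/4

For |r| < 1, S = a / (1 - r)
S = 24 / (1 - (-1/4))
S = 24 / (5/4)
S = 96/5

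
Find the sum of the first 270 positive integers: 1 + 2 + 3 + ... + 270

Formula: ∑k = n(n+1)/2
= 270×271/2
= 73170/2
= 36585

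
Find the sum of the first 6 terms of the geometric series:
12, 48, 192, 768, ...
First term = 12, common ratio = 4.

Sₙ = a(1 - rⁿ) / (1 - r)
S_6 = 12(1 - 4^6) / (1 - 4)
S_6 = 12(1 - 4096) / (-3)
S_6 = 16380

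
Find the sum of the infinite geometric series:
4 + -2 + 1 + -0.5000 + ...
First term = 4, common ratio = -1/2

For |r| < 1, S = a / (1 - r)
S = 4 / (1 - (-1/2))
S = 4 / (3/2)
S = 8/3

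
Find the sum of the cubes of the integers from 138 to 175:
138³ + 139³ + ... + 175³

Use ∑_{k=1}^{n} k³ = [n(n+1)/2]², then subtract the first 137 terms.
∑_{k=1}^{175} k³ = [175×176/2]² = 15400² = 237160000
∑_{k=1}^{137} k³ = [137×138/2]² = 9453² = 89359209
∑_{k=138}^{175} k³ = 237160000 - 89359209 = 147800791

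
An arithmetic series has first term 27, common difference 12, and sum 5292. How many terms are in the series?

Using S = n/2 × [2a + (n-1)d]
5292 = n/2 × [2(27) + (n-1)(12)]
5292 = n/2 × [54 + 12n - 12]
10584 = n × [42 + 12n]
12n² + (42)n - 10584 = 0
Discriminant: Δ = (42)² - 4(12)(-10584) = 1764 + 508032 = 509796
√Δ = 714
n = [-(42) + √Δ] / (2·12) = (-42 + 714) / 24 = 672 / 24 = 28
(The negative root is discarded since n must be a positive integer.)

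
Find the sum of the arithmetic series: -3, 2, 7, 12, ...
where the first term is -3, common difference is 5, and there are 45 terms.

Sₙ = n/2 × (first + last)
Last term = a + (n-1)d = -3 + (45-1)×5 = 217
S_45 = 45/2 × (-3 + 217)
S_45 = 45/2 × 214 = 4815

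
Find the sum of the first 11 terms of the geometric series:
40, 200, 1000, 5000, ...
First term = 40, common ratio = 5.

Sₙ = a(1 - rⁿ) / (1 - r)
S_11 = 40(1 - 5^11) / (1 - 5)
S_11 = 40(1 - 48828125) / (-4)
S_11 = 488281240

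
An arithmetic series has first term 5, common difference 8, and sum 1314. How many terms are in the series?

Using S = n/2 × [2a + (n-1)d]
1314 = n/2 × [2(5) + (n-1)(8)]
1314 = n/2 × [10 + 8n - 8]
2628 = n × [2 + 8n]
8n² + (2)n - 2628 = 0
Discriminant: Δ = (2)² - 4(8)(-2628) = 4 + 84096 = 84100
√Δ = 290
n = [-(2) + √Δ] / (2·8) = (-2 + 290) / 16 = 288 / 16 = 18
(The negative root is discarded since n must be a positive integer.)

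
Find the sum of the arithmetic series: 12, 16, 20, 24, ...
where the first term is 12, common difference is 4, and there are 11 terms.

Sₙ = n/2 × (first + last)
Last term = a + (n-1)d = 12 + (11-1)×4 = 52
S_11 = 11/2 × (12 + 52)
S_11 = 11/2 × 64 = 352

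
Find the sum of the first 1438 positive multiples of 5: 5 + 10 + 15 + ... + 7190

Factor out 5: = 5(1 + 2 + ... + 1438) = 5 × n(n+1)/2
= 5 × 1438×1439/2
= 5 × 1034641
= 5173205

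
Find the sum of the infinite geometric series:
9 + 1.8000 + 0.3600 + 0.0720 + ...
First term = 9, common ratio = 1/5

For |r| < 1, S = a / (1 - r)
S = 9 / (1 - (1/5))
S = 9 / (4/5)
S = 45/4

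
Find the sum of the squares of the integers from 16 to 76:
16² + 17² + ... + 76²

Use ∑_{k=1}^{n} k² = n(n+1)(2n+1)/6, then subtract the first 15 terms.
∑_{k=1}^{76} k² = 76×77×153/6 = 149226
∑_{k=1}^{15} k² = 15×16×31/6 = 1240
∑_{k=16}^{76} k² = 149226 - 1240 = 147986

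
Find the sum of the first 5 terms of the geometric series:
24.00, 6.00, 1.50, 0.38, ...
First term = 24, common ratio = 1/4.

Sₙ = a(1 - rⁿ) / (1 - r)
S_5 = 24(1 - (1/4)^5) / (1 - (1/4))
S_5 = 24(1 - (1/1024)) / (3/4)
S_5 = 1023/32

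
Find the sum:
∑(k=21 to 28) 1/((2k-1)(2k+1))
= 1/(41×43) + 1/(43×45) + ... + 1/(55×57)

Partial fractions: 1/((2k-1)(2k+1)) = (1/2)[1/(2k-1) - 1/(2k+1)]
The series telescopes:
= (1/2)[1/41 - 1/57]
= 8/2337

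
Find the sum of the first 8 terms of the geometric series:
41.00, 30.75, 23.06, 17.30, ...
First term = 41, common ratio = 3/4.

Sₙ = a(1 - rⁿ) / (1 - r)
S_8 = 41(1 - (3/4)^8) / (1 - (3/4))
S_8 = 41(1 - (6561/65536)) / (1/4)
S_8 = 2417975/16384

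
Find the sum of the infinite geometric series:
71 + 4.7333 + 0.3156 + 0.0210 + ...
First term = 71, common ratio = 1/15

For |r| < 1, S = a / (1 - r)
S = 71 / (1 - (1/15))
S = 71 / (14/15)
S = 1065/14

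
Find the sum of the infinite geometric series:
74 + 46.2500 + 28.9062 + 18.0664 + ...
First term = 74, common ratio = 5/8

For |r| < 1, S = a / (1 - r)
S = 74 / (1 - (5/8))
S = 74 / (3/8)
S = 592/3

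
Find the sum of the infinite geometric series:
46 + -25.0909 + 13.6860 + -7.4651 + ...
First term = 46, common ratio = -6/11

For |r| < 1, S = a / (1 - r)
S = 46 / (1 - (-6/11))
S = 46 / (17/11)
S = 506/17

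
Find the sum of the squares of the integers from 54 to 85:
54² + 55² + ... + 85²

Use ∑_{k=1}^{n} k² = n(n+1)(2n+1)/6, then subtract the first 53 terms.
∑_{k=1}^{85} k² = 85×86×171/6 = 208335
∑_{k=1}^{53} k² = 53×54×107/6 = 51039
∑_{k=54}^{85} k² = 208335 - 51039 = 157296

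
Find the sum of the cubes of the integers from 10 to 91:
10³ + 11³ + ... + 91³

Use ∑_{k=1}^{n} k³ = [n(n+1)/2]², then subtract the first 9 terms.
∑_{k=1}^{91} k³ = [91×92/2]² = 4186² = 17522596
∑_{k=1}^{9} k³ = [9×10/2]² = 45² = 2025
∑_{k=10}^{91} k³ = 17522596 - 2025 = 17520571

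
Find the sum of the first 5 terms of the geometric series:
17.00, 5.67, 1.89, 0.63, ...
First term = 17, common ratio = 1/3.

Sₙ = a(1 - rⁿ) / (1 - r)
S_5 = 17(1 - (1/3)^5) / (1 - (1/3))
S_5 = 17(1 - (1/243)) / (2/3)
S_5 = 2057/81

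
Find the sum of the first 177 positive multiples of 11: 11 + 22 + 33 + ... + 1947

Factor out 11: = 11(1 + 2 + ... + 177) = 11 × n(n+1)/2
= 11 × 177×178/2
= 11 × 15753
= 173283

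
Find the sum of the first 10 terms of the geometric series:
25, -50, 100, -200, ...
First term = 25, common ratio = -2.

Sₙ = a(1 - rⁿ) / (1 - r)
S_10 = 25(1 - (-2)^10) / (1 - (-2))
S_10 = 25(1 - 1024) / (3)
S_10 = -8525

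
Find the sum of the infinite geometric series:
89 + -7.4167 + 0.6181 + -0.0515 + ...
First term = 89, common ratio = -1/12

For |r| < 1, S = a / (1 - r)
S = 89 / (1 - (-1/12))
S = 89 / (13/12)
S = 1068/13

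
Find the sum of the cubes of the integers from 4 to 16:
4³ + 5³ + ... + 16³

Use ∑_{k=1}^{n} k³ = [n(n+1)/2]², then subtract the first 3 terms.
∑_{k=1}^{16} k³ = [16×17/2]² = 136² = 18496
∑_{k=1}^{3} k³ = [3×4/2]² = 6² = 36
∑_{k=4}^{16} k³ = 18496 - 36 = 18460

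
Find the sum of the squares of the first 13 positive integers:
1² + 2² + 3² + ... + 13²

Formula: ∑k² = n(n+1)(2n+1)/6
= 13×14×27/6
= 4914/6
= 819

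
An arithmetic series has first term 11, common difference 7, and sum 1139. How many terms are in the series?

Using S = n/2 × [2a + (n-1)d]
1139 = n/2 × [2(11) + (n-1)(7)]
1139 = n/2 × [22 + 7n - 7]
2278 = n × [15 + 7n]
7n² + (15)n - 2278 = 0
Discriminant: Δ = (15)² - 4(7)(-2278) = 225 + 63784 = 64009
√Δ = 253
n = [-(15) + √Δ] / (2·7) = (-15 + 253) / 14 = 238 / 14 = 17
(The negative root is discarded since n must be a positive integer.)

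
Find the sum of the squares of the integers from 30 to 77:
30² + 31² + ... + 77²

Use ∑_{k=1}^{n} k² = n(n+1)(2n+1)/6, then subtract the first 29 terms.
∑_{k=1}^{77} k² = 77×78×155/6 = 155155
∑_{k=1}^{29} k² = 29×30×59/6 = 8555
∑_{k=30}^{77} k² = 155155 - 8555 = 146600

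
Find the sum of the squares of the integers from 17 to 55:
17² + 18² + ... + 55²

Use ∑_{k=1}^{n} k² = n(n+1)(2n+1)/6, then subtract the first 16 terms.
∑_{k=1}^{55} k² = 55×56×111/6 = 56980
∑_{k=1}^{16} k² = 16×17×33/6 = 1496
∑_{k=17}^{55} k² = 56980 - 1496 = 55484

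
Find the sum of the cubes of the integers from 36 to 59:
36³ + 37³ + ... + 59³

Use ∑_{k=1}^{n} k³ = [n(n+1)/2]², then subtract the first 35 terms.
∑_{k=1}^{59} k³ = [59×60/2]² = 1770² = 3132900
∑_{k=1}^{35} k³ = [35×36/2]² = 630² = 396900
∑_{k=36}^{59} k³ = 3132900 - 396900 = 2736000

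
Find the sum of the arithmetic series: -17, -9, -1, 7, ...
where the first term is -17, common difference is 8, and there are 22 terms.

Sₙ = n/2 × (first + last)
Last term = a + (n-1)d = -17 + (22-1)×8 = 151
S_22 = 22/2 × (-17 + 151)
S_22 = 22/2 × 134 = 1474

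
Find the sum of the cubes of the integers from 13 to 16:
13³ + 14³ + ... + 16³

Use ∑_{k=1}^{n} k³ = [n(n+1)/2]², then subtract the first 12 terms.
∑_{k=1}^{16} k³ = [16×17/2]² = 136² = 18496
∑_{k=1}^{12} k³ = [12×13/2]² = 78² = 6084
∑_{k=13}^{16} k³ = 18496 - 6084 = 12412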